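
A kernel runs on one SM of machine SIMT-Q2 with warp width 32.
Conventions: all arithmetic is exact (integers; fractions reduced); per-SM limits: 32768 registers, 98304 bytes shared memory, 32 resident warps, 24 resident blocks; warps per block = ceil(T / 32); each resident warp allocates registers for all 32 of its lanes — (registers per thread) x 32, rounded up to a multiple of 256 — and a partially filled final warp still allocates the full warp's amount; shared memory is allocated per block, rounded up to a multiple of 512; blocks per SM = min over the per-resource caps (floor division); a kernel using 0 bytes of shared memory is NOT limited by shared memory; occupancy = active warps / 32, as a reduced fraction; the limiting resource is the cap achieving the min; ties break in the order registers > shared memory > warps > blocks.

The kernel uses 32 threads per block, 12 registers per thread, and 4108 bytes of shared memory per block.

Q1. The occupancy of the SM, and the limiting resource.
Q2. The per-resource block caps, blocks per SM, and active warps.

Answer: occupancy 21/32, limited by shared memory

registers: 64 blocks
shared memory: 21 blocks
warps: 32 blocks
blocks: 24 blocks

Answer: 21 blocks, 21 active warps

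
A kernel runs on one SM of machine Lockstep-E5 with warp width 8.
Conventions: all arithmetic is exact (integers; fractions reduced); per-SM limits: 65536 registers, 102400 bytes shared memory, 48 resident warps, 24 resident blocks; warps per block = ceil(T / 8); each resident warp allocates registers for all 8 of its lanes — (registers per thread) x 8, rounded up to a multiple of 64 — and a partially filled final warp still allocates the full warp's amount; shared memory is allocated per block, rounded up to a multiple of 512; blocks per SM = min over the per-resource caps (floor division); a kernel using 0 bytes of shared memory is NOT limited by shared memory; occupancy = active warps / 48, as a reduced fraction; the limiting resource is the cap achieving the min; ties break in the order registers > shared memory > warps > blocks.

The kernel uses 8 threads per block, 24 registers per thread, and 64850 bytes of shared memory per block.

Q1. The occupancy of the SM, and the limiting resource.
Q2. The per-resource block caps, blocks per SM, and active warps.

Answer: occupancy 1/48, limited by shared memory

registers: 341 blocks
shared memory: 1 block
warps: 48 blocks
blocks: 24 blocks

Answer: 1 block, 1 active warp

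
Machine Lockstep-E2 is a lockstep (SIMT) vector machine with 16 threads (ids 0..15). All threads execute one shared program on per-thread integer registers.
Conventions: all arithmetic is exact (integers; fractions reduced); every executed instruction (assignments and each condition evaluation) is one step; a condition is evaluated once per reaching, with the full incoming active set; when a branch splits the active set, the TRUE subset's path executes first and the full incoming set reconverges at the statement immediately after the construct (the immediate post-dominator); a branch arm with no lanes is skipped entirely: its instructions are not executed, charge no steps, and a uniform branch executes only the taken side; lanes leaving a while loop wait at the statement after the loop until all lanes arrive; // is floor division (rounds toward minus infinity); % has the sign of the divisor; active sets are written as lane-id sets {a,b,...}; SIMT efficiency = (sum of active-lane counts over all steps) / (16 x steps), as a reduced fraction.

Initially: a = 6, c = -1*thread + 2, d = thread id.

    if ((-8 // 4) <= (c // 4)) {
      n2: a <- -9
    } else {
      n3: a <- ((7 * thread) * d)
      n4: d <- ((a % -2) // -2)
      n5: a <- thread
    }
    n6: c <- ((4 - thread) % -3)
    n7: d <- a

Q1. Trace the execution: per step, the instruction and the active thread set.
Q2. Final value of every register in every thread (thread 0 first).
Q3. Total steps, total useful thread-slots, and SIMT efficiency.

step 0: eval ((-8 // 4) <= (c // 4)) {0,1,2,3,4,5,6,7,8,9,10,11,12,13,14,15}
step 1: a <- -9                      {0,1,2,3,4,5,6,7,8,9,10}
step 2: a <- ((7 * thread) * d)      {11,12,13,14,15}
step 3: d <- ((a % -2) // -2)        {11,12,13,14,15}
step 4: a <- thread                  {11,12,13,14,15}
step 5: c <- ((4 - thread) % -3)     {0,1,2,3,4,5,6,7,8,9,10,11,12,13,14,15}
step 6: d <- a                       {0,1,2,3,4,5,6,7,8,9,10,11,12,13,14,15}

Answer: 7 steps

a: -9,-9,-9,-9,-9,-9,-9,-9,-9,-9,-9,11,12,13,14,15
c: -2,0,-1,-2,0,-1,-2,0,-1,-2,0,-1,-2,0,-1,-2
d: -9,-9,-9,-9,-9,-9,-9,-9,-9,-9,-9,11,12,13,14,15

steps = 7; useful = 74; efficiency = 74/112 = 37/56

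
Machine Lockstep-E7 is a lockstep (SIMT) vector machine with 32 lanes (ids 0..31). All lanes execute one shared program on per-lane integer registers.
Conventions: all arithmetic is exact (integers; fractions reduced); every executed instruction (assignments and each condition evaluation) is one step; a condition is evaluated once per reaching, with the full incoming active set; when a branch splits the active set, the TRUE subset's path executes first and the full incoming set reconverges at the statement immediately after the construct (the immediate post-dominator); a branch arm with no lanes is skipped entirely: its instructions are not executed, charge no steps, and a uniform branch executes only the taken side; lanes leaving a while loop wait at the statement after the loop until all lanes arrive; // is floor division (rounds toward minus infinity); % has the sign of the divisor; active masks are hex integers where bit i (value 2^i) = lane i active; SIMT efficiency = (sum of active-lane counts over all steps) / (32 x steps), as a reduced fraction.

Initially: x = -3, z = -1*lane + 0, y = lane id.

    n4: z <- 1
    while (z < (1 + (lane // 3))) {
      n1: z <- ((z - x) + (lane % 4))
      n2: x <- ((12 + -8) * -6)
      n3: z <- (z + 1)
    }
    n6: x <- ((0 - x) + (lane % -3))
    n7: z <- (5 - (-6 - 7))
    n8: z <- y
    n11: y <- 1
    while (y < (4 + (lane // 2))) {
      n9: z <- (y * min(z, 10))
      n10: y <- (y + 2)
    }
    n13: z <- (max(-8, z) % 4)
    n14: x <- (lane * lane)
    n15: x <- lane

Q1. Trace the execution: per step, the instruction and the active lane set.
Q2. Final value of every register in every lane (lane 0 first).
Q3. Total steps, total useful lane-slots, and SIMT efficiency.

step 0: z <- 1                       0xffffffff
step 1: eval (z < (1 + (lane // 3))) 0xffffffff
step 2: z <- ((z - x) + (lane % 4))  0xfffffff8
step 3: x <- ((12 + -8) * -6)        0xfffffff8
step 4: z <- (z + 1)                 0xfffffff8
step 5: eval (z < (1 + (lane // 3))) 0xfffffff8
step 6: z <- ((z - x) + (lane % 4))  0xff710000
step 7: x <- ((12 + -8) * -6)        0xff710000
step 8: z <- (z + 1)                 0xff710000
step 9: eval (z < (1 + (lane // 3))) 0xff710000
step 10: x <- ((0 - x) + (lane % -3)) 0xffffffff
step 11: z <- (5 - (-6 - 7))          0xffffffff
step 12: z <- y                       0xffffffff
step 13: y <- 1                       0xffffffff
step 14: eval (y < (4 + (lane // 2))) 0xffffffff
step 15: z <- (y * min(z, 10))        0xffffffff
step 16: y <- (y + 2)                 0xffffffff
step 17: eval (y < (4 + (lane // 2))) 0xffffffff
step 18: z <- (y * min(z, 10))        0xffffffff
step 19: y <- (y + 2)                 0xffffffff
step 20: eval (y < (4 + (lane // 2))) 0xffffffff
step 21: z <- (y * min(z, 10))        0xfffffff0
step 22: y <- (y + 2)                 0xfffffff0
step 23: eval (y < (4 + (lane // 2))) 0xfffffff0
step 24: z <- (y * min(z, 10))        0xffffff00
step 25: y <- (y + 2)                 0xffffff00
step 26: eval (y < (4 + (lane // 2))) 0xffffff00
step 27: z <- (y * min(z, 10))        0xfffff000
step 28: y <- (y + 2)                 0xfffff000
step 29: eval (y < (4 + (lane // 2))) 0xfffff000
step 30: z <- (y * min(z, 10))        0xffff0000
step 31: y <- (y + 2)                 0xffff0000
step 32: eval (y < (4 + (lane // 2))) 0xffff0000
step 33: z <- (y * min(z, 10))        0xfff00000
step 34: y <- (y + 2)                 0xfff00000
step 35: eval (y < (4 + (lane // 2))) 0xfff00000
step 36: z <- (y * min(z, 10))        0xff000000
step 37: y <- (y + 2)                 0xff000000
step 38: eval (y < (4 + (lane // 2))) 0xff000000
step 39: z <- (y * min(z, 10))        0xf0000000
step 40: y <- (y + 2)                 0xf0000000
step 41: eval (y < (4 + (lane // 2))) 0xf0000000
step 42: z <- (max(-8, z) % 4)        0xffffffff
step 43: x <- (lane * lane)           0xffffffff
step 44: x <- lane                    0xffffffff

Answer: 45 steps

x: 0,1,2,3,4,5,6,7,8,9,10,11,12,13,14,15,16,17,18,19,20,21,22,23,24,25,26,27,28,29,30,31
z: 0,3,2,1,2,2,2,2,2,2,2,2,2,2,2,2,2,2,2,2,2,2,2,2,2,2,2,2,2,2,2,2
y: 5,5,5,5,7,7,7,7,9,9,9,9,11,11,11,11,13,13,13,13,15,15,15,15,17,17,17,17,19,19,19,19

steps = 45; useful = 1012; efficiency = 1012/1440 = 253/360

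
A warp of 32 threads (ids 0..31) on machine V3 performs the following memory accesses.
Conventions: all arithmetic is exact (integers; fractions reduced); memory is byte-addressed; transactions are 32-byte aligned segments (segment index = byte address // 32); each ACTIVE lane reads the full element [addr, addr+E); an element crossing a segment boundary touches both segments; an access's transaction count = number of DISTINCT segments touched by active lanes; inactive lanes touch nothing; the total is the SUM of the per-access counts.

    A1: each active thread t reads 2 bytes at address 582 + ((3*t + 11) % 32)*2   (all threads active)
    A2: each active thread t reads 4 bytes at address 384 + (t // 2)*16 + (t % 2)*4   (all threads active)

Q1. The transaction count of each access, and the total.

A1: 3 transactions
A2: 8 transactions

Answer: 3,8; total 11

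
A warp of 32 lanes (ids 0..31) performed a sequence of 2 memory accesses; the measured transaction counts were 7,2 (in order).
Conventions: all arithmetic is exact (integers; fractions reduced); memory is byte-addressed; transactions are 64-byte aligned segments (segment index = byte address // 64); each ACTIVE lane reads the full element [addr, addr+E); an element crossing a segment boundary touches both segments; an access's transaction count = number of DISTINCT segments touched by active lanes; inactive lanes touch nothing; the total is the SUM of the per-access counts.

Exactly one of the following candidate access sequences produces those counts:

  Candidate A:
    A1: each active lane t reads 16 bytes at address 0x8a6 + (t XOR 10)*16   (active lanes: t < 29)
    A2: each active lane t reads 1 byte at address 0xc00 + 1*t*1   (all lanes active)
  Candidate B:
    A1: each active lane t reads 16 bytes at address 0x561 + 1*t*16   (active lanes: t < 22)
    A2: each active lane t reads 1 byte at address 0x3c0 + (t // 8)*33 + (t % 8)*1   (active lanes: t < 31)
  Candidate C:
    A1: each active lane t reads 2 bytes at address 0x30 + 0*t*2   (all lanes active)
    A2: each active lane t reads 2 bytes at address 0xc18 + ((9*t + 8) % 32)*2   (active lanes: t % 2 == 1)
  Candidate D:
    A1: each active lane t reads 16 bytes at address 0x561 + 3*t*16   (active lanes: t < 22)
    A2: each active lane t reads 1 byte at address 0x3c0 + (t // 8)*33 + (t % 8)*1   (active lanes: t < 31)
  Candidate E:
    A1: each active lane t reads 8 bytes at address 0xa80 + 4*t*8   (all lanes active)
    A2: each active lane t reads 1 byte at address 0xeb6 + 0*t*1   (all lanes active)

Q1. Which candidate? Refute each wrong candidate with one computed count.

A: A1 gives 9 transactions, not 7
C: A1 gives 1 transaction, not 7
D: A1 gives 17 transactions, not 7
E: A1 gives 16 transactions, not 7
B: all counts match (7,2)

Answer: B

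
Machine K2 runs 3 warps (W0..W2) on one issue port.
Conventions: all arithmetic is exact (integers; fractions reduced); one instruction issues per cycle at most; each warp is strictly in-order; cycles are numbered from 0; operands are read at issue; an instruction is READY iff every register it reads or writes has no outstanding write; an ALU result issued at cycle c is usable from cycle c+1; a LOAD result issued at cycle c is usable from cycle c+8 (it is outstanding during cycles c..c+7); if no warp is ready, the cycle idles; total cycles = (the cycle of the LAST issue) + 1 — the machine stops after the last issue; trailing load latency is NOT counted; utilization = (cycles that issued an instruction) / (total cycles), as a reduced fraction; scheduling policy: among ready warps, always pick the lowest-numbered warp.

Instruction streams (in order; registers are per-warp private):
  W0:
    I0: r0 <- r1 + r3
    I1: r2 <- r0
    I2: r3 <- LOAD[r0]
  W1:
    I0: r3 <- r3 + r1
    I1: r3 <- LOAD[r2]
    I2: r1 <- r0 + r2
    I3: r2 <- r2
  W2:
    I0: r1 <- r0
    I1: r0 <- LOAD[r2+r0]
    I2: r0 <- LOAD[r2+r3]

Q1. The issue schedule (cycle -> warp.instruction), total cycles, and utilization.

cycle 0: W0.I0
cycle 1: W0.I1
cycle 2: W0.I2
cycle 3: W1.I0
cycle 4: W1.I1
cycle 5: W1.I2
cycle 6: W1.I3
cycle 7: W2.I0
cycle 8: W2.I1
cycle 9: idle
cycle 10: idle
cycle 11: idle
cycle 12: idle
cycle 13: idle
cycle 14: idle
cycle 15: idle
cycle 16: W2.I2

Answer: 17 cycles, utilization 10/17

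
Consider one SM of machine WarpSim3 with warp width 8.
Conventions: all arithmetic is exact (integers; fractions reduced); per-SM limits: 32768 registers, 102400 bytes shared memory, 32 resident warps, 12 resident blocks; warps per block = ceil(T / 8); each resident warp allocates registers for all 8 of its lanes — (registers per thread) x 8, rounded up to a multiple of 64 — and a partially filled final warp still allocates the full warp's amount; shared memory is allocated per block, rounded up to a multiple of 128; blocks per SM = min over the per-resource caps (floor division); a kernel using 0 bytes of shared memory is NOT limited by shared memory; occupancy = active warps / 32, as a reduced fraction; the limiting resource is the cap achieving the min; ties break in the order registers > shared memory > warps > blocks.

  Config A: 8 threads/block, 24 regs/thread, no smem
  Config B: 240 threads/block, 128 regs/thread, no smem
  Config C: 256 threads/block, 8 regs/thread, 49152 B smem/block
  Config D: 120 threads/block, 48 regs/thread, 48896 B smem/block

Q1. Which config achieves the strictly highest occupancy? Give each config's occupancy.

occupancies: A 3/8, B 15/16, C 1, D 15/16

Answer: C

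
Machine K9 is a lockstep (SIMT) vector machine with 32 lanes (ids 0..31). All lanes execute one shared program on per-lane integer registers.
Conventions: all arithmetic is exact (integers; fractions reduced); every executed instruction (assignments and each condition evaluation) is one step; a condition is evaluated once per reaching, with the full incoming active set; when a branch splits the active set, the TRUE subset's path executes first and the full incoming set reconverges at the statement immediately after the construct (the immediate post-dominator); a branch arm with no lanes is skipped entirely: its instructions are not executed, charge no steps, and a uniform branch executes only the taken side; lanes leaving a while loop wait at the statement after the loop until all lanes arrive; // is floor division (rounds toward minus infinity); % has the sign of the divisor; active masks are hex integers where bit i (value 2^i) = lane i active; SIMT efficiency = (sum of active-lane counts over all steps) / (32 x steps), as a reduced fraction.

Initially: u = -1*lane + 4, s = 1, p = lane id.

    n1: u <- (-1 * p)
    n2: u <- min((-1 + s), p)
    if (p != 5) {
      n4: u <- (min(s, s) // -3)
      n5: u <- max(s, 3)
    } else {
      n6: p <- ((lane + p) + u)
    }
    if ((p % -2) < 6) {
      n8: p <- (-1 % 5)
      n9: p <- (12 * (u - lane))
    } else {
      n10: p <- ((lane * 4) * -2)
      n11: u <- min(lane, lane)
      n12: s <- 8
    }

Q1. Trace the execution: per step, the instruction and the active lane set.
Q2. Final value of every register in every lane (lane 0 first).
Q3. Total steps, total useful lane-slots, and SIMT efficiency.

step 0: u <- (-1 * p)                0xffffffff
step 1: u <- min((-1 + s), p)        0xffffffff
step 2: eval (p != 5)                0xffffffff
step 3: u <- (min(s, s) // -3)       0xffffffdf
step 4: u <- max(s, 3)               0xffffffdf
step 5: p <- ((lane + p) + u)        0x00000020
step 6: eval ((p % -2) < 6)          0xffffffff
step 7: p <- (-1 % 5)                0xffffffff
step 8: p <- (12 * (u - lane))       0xffffffff

Answer: 9 steps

u: 3,3,3,3,3,0,3,3,3,3,3,3,3,3,3,3,3,3,3,3,3,3,3,3,3,3,3,3,3,3,3,3
s: 1,1,1,1,1,1,1,1,1,1,1,1,1,1,1,1,1,1,1,1,1,1,1,1,1,1,1,1,1,1,1,1
p: 36,24,12,0,-12,-60,-36,-48,-60,-72,-84,-96,-108,-120,-132,-144,-156,-168,-180,-192,-204,-216,-228,-240,-252,-264,-276,-288,-300,-312,-324,-336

steps = 9; useful = 255; efficiency = 255/288 = 85/96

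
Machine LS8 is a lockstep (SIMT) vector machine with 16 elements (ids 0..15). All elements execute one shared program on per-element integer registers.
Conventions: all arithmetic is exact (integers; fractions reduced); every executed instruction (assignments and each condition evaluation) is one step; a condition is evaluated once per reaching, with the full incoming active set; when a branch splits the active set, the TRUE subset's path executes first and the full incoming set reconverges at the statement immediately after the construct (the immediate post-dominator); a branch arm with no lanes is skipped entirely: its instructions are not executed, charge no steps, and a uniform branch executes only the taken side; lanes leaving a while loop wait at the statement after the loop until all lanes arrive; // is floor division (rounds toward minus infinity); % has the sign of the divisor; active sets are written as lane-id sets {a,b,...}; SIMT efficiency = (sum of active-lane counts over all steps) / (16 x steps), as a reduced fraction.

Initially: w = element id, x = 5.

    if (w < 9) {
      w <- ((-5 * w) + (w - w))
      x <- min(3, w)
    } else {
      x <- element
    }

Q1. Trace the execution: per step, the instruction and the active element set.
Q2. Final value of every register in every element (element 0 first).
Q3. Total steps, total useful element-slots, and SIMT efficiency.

step 0: eval (w < 9)                 {0,1,2,3,4,5,6,7,8,9,10,11,12,13,14,15}
step 1: w <- ((-5 * w) + (w - w))    {0,1,2,3,4,5,6,7,8}
step 2: x <- min(3, w)               {0,1,2,3,4,5,6,7,8}
step 3: x <- element                 {9,10,11,12,13,14,15}

Answer: 4 steps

w: 0,-5,-10,-15,-20,-25,-30,-35,-40,9,10,11,12,13,14,15
x: 0,-5,-10,-15,-20,-25,-30,-35,-40,9,10,11,12,13,14,15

steps = 4; useful = 41; efficiency = 41/64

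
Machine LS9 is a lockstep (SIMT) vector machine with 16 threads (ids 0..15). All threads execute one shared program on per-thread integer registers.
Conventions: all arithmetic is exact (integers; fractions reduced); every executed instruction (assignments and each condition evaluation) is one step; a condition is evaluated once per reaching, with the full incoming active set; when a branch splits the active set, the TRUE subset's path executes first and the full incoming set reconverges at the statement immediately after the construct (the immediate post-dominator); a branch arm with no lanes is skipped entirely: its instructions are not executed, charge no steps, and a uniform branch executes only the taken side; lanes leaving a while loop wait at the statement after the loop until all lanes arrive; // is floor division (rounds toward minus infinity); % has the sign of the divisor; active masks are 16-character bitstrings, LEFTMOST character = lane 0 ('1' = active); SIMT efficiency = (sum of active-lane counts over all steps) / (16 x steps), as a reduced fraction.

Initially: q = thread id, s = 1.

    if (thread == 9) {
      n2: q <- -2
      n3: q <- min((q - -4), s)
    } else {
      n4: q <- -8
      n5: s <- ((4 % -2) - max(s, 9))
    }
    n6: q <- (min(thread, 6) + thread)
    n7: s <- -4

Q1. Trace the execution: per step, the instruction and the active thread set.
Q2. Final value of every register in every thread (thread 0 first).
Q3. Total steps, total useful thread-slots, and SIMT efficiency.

step 0: eval (thread == 9)           1111111111111111
step 1: q <- -2                      0000000001000000
step 2: q <- min((q - -4), s)        0000000001000000
step 3: q <- -8                      1111111110111111
step 4: s <- ((4 % -2) - max(s, 9))  1111111110111111
step 5: q <- (min(thread, 6) + thread) 1111111111111111
step 6: s <- -4                      1111111111111111

Answer: 7 steps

q: 0,2,4,6,8,10,12,13,14,15,16,17,18,19,20,21
s: -4,-4,-4,-4,-4,-4,-4,-4,-4,-4,-4,-4,-4,-4,-4,-4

steps = 7; useful = 80; efficiency = 80/112 = 5/7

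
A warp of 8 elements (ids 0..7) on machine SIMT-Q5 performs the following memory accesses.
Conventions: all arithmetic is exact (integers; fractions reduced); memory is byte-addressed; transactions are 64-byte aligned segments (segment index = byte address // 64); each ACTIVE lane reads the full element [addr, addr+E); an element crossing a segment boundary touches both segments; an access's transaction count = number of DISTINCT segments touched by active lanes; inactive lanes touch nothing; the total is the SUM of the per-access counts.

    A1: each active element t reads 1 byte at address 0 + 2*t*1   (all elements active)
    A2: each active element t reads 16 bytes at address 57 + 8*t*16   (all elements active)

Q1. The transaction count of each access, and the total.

A1: 1 transaction
A2: 16 transactions

Answer: 1,16; total 17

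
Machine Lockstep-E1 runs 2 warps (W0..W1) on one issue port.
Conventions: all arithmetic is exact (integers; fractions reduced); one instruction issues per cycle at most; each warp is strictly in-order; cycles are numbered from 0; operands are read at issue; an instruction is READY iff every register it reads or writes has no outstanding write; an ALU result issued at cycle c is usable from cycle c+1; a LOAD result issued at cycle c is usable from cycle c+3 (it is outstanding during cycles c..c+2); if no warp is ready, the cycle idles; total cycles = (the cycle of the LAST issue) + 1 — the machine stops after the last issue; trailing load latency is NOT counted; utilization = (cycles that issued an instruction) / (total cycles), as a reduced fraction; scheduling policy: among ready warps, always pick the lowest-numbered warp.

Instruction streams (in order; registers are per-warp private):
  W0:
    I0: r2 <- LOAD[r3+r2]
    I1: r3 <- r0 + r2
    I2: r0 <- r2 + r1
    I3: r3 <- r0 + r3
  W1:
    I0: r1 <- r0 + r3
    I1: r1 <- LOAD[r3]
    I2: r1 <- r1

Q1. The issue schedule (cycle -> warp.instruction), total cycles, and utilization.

cycle 0: W0.I0
cycle 1: W1.I0
cycle 2: W1.I1
cycle 3: W0.I1
cycle 4: W0.I2
cycle 5: W0.I3
cycle 6: W1.I2

Answer: 7 cycles, utilization 1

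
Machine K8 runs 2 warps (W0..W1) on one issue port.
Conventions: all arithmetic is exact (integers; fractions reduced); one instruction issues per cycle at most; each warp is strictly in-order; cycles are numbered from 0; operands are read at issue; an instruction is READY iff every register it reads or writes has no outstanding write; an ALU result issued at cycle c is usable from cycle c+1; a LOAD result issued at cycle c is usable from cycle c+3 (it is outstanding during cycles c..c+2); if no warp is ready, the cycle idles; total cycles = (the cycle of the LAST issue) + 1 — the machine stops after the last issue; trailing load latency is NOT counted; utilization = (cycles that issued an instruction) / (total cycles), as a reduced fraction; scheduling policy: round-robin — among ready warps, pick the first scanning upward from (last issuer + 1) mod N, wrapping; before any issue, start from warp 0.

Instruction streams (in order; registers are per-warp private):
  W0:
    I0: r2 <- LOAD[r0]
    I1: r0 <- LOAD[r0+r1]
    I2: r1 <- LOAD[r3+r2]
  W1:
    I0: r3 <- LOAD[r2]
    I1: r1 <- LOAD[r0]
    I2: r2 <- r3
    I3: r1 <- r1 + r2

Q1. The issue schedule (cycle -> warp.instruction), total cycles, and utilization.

cycle 0: W0.I0
cycle 1: W1.I0
cycle 2: W0.I1
cycle 3: W1.I1
cycle 4: W0.I2
cycle 5: W1.I2
cycle 6: W1.I3

Answer: 7 cycles, utilization 1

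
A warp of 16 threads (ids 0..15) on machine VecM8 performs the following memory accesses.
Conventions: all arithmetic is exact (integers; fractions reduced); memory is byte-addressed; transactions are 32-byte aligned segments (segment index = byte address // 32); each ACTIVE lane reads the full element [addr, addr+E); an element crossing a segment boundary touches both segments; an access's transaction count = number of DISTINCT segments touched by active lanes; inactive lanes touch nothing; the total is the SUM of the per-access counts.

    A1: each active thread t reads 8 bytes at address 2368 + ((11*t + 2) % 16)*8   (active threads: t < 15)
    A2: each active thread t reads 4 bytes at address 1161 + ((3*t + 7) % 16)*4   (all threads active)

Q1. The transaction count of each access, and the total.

A1: 4 transactions
A2: 3 transactions

Answer: 4,3; total 7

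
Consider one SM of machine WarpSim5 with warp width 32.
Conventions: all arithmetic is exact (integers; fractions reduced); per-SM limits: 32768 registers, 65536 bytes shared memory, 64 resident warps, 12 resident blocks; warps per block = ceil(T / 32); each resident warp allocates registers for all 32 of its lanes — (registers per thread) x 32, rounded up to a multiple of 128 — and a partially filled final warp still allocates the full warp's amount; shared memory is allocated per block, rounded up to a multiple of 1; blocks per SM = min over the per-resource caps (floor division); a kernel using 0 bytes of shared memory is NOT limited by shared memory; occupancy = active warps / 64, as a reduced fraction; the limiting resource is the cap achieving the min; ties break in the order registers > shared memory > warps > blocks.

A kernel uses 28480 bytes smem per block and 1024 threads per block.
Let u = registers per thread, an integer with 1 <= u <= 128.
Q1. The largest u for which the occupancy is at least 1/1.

Answer: u = 16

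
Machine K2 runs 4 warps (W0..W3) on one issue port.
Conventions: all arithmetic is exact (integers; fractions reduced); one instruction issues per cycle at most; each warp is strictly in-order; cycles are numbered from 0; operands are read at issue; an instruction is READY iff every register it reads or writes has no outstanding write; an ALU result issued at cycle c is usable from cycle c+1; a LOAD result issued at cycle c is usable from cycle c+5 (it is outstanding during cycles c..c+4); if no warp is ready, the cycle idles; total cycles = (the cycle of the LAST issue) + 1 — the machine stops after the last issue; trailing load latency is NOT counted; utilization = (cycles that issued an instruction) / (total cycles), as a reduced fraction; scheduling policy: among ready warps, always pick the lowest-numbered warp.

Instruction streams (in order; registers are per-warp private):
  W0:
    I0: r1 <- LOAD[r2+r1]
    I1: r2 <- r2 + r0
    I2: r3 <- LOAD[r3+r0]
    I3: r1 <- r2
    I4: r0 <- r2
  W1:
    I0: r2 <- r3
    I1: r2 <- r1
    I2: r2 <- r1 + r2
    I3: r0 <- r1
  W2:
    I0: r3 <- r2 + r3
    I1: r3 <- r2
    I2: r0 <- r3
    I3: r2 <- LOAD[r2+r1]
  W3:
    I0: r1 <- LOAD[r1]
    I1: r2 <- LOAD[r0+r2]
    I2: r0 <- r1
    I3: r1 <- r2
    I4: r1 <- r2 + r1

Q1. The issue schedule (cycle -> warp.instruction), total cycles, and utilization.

cycle 0: W0.I0
cycle 1: W0.I1
cycle 2: W0.I2
cycle 3: W1.I0
cycle 4: W1.I1
cycle 5: W0.I3
cycle 6: W0.I4
cycle 7: W1.I2
cycle 8: W1.I3
cycle 9: W2.I0
cycle 10: W2.I1
cycle 11: W2.I2
cycle 12: W2.I3
cycle 13: W3.I0
cycle 14: W3.I1
cycle 15: idle
cycle 16: idle
cycle 17: idle
cycle 18: W3.I2
cycle 19: W3.I3
cycle 20: W3.I4

Answer: 21 cycles, utilization 6/7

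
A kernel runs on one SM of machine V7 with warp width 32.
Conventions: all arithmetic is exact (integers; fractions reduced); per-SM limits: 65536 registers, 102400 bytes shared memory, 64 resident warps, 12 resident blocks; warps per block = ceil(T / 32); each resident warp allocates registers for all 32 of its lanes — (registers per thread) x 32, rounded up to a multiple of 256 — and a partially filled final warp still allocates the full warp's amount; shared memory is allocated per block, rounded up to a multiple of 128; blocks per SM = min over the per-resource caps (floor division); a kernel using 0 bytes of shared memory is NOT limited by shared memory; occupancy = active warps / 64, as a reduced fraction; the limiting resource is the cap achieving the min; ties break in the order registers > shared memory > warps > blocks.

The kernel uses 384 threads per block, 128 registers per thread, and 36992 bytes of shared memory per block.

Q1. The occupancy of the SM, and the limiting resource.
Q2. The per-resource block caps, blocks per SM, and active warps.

Answer: occupancy 3/16, limited by registers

registers: 1 block
shared memory: 2 blocks
warps: 5 blocks
blocks: 12 blocks

Answer: 1 block, 12 active warps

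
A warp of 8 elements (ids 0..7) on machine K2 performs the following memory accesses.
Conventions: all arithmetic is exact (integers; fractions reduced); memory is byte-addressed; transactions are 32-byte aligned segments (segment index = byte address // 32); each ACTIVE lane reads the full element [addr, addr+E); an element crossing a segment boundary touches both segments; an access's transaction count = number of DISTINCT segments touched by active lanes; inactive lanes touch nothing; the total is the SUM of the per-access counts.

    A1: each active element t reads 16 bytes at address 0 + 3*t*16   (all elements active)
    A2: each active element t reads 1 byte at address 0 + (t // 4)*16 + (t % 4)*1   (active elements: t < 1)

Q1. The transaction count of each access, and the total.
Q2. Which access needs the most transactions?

A1: 8 transactions
A2: 1 transaction

Answer: 8,1; total 9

Answer: A1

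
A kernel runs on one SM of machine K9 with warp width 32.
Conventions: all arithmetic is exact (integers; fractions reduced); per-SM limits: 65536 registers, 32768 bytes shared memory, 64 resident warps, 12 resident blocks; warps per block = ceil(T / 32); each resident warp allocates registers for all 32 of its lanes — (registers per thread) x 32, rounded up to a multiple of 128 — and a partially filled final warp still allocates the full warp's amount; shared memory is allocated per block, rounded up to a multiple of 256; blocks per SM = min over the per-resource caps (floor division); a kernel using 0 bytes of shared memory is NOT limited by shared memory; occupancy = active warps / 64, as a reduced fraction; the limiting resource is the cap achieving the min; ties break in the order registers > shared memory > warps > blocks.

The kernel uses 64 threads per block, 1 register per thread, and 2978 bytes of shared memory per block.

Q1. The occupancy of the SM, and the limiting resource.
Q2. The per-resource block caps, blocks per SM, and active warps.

Answer: occupancy 5/16, limited by shared memory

registers: 256 blocks
shared memory: 10 blocks
warps: 32 blocks
blocks: 12 blocks

Answer: 10 blocks, 20 active warps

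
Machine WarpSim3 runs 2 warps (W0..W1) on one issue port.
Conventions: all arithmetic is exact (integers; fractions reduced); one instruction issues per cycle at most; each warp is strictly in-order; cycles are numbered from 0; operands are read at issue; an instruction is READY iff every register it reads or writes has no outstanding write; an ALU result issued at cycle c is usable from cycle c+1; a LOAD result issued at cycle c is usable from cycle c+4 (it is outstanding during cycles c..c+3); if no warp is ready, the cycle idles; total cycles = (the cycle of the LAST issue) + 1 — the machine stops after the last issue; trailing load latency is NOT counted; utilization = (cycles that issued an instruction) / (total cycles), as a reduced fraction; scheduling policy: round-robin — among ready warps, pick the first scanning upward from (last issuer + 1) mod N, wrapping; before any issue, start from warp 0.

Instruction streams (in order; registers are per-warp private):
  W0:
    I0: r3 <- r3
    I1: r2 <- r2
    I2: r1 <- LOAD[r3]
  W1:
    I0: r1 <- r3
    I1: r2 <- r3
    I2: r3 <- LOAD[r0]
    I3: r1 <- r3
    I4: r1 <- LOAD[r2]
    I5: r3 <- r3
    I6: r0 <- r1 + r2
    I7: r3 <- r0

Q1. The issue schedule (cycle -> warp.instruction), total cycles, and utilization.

cycle 0: W0.I0
cycle 1: W1.I0
cycle 2: W0.I1
cycle 3: W1.I1
cycle 4: W0.I2
cycle 5: W1.I2
cycle 6: idle
cycle 7: idle
cycle 8: idle
cycle 9: W1.I3
cycle 10: W1.I4
cycle 11: W1.I5
cycle 12: idle
cycle 13: idle
cycle 14: W1.I6
cycle 15: W1.I7

Answer: 16 cycles, utilization 11/16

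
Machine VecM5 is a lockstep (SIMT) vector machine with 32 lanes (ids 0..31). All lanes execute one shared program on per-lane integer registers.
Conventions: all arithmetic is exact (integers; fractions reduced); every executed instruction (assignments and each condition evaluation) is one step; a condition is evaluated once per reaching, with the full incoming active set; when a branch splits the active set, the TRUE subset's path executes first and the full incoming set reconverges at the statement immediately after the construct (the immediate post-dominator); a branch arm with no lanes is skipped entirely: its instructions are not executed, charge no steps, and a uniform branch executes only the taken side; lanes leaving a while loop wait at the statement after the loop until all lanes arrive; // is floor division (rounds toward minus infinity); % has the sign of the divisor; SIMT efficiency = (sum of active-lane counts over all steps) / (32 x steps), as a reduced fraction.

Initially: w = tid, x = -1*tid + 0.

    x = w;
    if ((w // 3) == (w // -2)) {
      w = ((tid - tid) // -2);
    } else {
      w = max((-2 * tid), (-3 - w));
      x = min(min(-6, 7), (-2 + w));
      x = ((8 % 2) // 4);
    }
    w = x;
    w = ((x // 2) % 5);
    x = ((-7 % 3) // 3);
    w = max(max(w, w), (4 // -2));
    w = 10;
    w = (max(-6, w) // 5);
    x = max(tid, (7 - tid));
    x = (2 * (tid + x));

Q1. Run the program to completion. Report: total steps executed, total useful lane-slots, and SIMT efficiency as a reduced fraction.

Answer: 14 steps, 414 useful, 207/224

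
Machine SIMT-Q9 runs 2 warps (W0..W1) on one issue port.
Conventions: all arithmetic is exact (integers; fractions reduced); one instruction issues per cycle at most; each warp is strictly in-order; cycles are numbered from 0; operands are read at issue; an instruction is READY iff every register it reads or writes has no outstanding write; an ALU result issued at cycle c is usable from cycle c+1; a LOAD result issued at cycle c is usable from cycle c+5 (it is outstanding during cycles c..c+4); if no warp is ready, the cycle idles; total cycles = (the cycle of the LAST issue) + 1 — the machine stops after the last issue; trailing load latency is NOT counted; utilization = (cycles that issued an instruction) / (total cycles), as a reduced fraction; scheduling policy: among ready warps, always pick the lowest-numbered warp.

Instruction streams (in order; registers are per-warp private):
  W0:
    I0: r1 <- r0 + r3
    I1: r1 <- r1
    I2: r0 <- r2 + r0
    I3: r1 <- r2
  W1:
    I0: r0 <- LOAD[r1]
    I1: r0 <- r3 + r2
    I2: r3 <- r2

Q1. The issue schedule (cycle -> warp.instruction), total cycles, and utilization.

cycle 0: W0.I0
cycle 1: W0.I1
cycle 2: W0.I2
cycle 3: W0.I3
cycle 4: W1.I0
cycle 5: idle
cycle 6: idle
cycle 7: idle
cycle 8: idle
cycle 9: W1.I1
cycle 10: W1.I2

Answer: 11 cycles, utilization 7/11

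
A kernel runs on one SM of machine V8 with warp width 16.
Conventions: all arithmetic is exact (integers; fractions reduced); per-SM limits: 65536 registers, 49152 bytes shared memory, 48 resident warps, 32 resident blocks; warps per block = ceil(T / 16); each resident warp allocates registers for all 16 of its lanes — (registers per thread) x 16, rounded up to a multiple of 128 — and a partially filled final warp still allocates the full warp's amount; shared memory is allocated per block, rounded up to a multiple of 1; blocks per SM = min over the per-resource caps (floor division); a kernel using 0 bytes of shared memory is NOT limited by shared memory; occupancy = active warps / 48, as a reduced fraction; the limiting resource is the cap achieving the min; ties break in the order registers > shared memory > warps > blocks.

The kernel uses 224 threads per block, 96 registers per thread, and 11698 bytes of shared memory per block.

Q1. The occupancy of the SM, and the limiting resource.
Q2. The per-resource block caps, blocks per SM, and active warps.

Answer: occupancy 7/8, limited by registers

registers: 3 blocks
shared memory: 4 blocks
warps: 3 blocks
blocks: 32 blocks

Answer: 3 blocks, 42 active warps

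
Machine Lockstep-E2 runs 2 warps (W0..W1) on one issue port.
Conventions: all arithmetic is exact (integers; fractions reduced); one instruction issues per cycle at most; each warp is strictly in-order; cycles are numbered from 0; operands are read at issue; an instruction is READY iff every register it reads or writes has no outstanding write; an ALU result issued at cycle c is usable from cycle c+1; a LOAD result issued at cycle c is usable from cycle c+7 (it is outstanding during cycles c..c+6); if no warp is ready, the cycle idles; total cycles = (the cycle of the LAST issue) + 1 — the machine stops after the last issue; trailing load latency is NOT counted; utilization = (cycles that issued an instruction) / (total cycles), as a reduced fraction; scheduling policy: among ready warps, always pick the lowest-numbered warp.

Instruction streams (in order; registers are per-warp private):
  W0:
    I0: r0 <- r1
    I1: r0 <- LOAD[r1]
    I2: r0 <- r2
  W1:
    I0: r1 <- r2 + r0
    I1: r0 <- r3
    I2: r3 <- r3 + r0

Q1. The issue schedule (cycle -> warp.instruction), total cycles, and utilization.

cycle 0: W0.I0
cycle 1: W0.I1
cycle 2: W1.I0
cycle 3: W1.I1
cycle 4: W1.I2
cycle 5: idle
cycle 6: idle
cycle 7: idle
cycle 8: W0.I2

Answer: 9 cycles, utilization 2/3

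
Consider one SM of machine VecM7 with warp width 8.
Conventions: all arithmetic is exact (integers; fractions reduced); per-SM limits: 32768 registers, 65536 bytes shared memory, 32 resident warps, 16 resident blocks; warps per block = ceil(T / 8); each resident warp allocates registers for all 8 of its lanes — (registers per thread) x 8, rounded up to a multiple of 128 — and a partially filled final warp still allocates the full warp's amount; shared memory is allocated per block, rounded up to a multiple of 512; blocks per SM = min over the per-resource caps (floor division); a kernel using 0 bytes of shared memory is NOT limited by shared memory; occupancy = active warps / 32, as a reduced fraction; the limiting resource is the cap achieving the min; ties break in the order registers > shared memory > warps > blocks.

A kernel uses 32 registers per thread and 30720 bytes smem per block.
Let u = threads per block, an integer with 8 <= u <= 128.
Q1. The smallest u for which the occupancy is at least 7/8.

Answer: u = 105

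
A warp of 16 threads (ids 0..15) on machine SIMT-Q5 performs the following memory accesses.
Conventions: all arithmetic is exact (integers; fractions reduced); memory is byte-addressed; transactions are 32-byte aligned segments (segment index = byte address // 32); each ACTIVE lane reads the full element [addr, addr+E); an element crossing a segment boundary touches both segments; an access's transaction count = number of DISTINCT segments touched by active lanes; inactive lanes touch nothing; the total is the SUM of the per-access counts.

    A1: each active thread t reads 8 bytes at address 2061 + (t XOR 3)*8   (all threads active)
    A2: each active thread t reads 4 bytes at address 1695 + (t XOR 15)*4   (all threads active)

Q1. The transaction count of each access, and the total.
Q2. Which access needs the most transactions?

A1: 5 transactions
A2: 3 transactions

Answer: 5,3; total 8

Answer: A1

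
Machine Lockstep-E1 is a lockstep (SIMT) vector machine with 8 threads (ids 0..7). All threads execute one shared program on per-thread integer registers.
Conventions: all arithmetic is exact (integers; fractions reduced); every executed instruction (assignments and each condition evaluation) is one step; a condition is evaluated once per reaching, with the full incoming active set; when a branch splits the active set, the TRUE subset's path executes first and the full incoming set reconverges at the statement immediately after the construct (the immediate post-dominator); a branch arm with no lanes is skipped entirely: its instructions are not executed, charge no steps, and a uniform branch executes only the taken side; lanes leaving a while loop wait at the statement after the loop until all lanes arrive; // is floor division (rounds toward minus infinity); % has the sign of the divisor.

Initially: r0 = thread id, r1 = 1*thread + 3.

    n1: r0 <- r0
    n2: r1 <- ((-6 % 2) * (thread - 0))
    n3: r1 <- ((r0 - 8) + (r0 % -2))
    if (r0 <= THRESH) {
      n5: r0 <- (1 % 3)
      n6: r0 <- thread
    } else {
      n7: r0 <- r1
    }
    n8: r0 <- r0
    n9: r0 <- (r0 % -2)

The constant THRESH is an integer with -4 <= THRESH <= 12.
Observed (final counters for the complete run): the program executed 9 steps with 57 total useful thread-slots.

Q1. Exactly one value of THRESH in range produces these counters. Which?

Answer: THRESH = 0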